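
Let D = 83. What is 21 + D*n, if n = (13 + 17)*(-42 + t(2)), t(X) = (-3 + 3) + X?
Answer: -99579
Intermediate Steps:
t(X) = X (t(X) = 0 + X = X)
n = -1200 (n = (13 + 17)*(-42 + 2) = 30*(-40) = -1200)
21 + D*n = 21 + 83*(-1200) = 21 - 99600 = -99579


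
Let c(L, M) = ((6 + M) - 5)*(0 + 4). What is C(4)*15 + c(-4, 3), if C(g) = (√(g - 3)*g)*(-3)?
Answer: -164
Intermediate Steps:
c(L, M) = 4 + 4*M (c(L, M) = (1 + M)*4 = 4 + 4*M)
C(g) = -3*g*√(-3 + g) (C(g) = (√(-3 + g)*g)*(-3) = (g*√(-3 + g))*(-3) = -3*g*√(-3 + g))
C(4)*15 + c(-4, 3) = -3*4*√(-3 + 4)*15 + (4 + 4*3) = -3*4*√1*15 + (4 + 12) = -3*4*1*15 + 16 = -12*15 + 16 = -180 + 16 = -164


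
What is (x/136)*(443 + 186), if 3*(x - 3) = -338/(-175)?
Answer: 70781/4200 ≈ 16.853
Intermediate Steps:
x = 1913/525 (x = 3 + (-338/(-175))/3 = 3 + (-338*(-1/175))/3 = 3 + (⅓)*(338/175) = 3 + 338/525 = 1913/525 ≈ 3.6438)
(x/136)*(443 + 186) = ((1913/525)/136)*(443 + 186) = ((1913/525)*(1/136))*629 = (1913/71400)*629 = 70781/4200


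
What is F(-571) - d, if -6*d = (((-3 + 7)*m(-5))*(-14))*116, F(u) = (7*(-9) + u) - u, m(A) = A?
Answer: 16051/3 ≈ 5350.3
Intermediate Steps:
F(u) = -63 (F(u) = (-63 + u) - u = -63)
d = -16240/3 (d = -((-3 + 7)*(-5))*(-14)*116/6 = -(4*(-5))*(-14)*116/6 = -(-20*(-14))*116/6 = -140*116/3 = -⅙*32480 = -16240/3 ≈ -5413.3)
F(-571) - d = -63 - 1*(-16240/3) = -63 + 16240/3 = 16051/3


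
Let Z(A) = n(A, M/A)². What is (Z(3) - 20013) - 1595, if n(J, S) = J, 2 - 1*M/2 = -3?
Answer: -21599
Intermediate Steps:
M = 10 (M = 4 - 2*(-3) = 4 + 6 = 10)
Z(A) = A²
(Z(3) - 20013) - 1595 = (3² - 20013) - 1595 = (9 - 20013) - 1595 = -20004 - 1595 = -21599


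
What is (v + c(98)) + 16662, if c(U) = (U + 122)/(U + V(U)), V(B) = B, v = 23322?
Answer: 1959271/49 ≈ 39985.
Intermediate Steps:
c(U) = (122 + U)/(2*U) (c(U) = (U + 122)/(U + U) = (122 + U)/((2*U)) = (122 + U)*(1/(2*U)) = (122 + U)/(2*U))
(v + c(98)) + 16662 = (23322 + (½)*(122 + 98)/98) + 16662 = (23322 + (½)*(1/98)*220) + 16662 = (23322 + 55/49) + 16662 = 1142833/49 + 16662 = 1959271/49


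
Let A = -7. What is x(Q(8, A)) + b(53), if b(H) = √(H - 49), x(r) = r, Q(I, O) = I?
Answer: 10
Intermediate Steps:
b(H) = √(-49 + H)
x(Q(8, A)) + b(53) = 8 + √(-49 + 53) = 8 + √4 = 8 + 2 = 10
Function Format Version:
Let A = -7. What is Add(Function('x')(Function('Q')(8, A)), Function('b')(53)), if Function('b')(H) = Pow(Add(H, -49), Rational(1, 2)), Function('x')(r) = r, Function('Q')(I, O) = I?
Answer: 10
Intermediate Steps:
Function('b')(H) = Pow(Add(-49, H), Rational(1, 2))
Add(Function('x')(Function('Q')(8, A)), Function('b')(53)) = Add(8, Pow(Add(-49, 53), Rational(1, 2))) = Add(8, Pow(4, Rational(1, 2))) = Add(8, 2) = 10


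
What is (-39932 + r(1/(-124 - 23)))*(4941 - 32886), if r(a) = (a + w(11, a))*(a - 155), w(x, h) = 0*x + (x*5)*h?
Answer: 382187606580/343 ≈ 1.1142e+9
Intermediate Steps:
w(x, h) = 5*h*x (w(x, h) = 0 + (5*x)*h = 0 + 5*h*x = 5*h*x)
r(a) = 56*a*(-155 + a) (r(a) = (a + 5*a*11)*(a - 155) = (a + 55*a)*(-155 + a) = (56*a)*(-155 + a) = 56*a*(-155 + a))
(-39932 + r(1/(-124 - 23)))*(4941 - 32886) = (-39932 + 56*(-155 + 1/(-124 - 23))/(-124 - 23))*(4941 - 32886) = (-39932 + 56*(-155 + 1/(-147))/(-147))*(-27945) = (-39932 + 56*(-1/147)*(-155 - 1/147))*(-27945) = (-39932 + 56*(-1/147)*(-22786/147))*(-27945) = (-39932 + 182288/3087)*(-27945) = -123087796/3087*(-27945) = 382187606580/343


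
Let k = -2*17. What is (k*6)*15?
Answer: -3060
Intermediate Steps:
k = -34
(k*6)*15 = -34*6*15 = -204*15 = -3060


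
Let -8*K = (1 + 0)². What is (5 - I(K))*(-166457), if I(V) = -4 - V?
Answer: -11818447/8 ≈ -1.4773e+6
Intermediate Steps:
K = -⅛ (K = -(1 + 0)²/8 = -⅛*1² = -⅛*1 = -⅛ ≈ -0.12500)
(5 - I(K))*(-166457) = (5 - (-4 - 1*(-⅛)))*(-166457) = (5 - (-4 + ⅛))*(-166457) = (5 - 1*(-31/8))*(-166457) = (5 + 31/8)*(-166457) = (71/8)*(-166457) = -11818447/8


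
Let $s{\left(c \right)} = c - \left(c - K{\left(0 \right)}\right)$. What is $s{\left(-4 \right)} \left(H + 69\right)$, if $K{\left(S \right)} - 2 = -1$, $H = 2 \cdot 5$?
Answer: $79$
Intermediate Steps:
$H = 10$
$K{\left(S \right)} = 1$ ($K{\left(S \right)} = 2 - 1 = 1$)
$s{\left(c \right)} = 1$ ($s{\left(c \right)} = c - \left(-1 + c\right) = 1$)
$s{\left(-4 \right)} \left(H + 69\right) = 1 \left(10 + 69\right) = 1 \cdot 79 = 79$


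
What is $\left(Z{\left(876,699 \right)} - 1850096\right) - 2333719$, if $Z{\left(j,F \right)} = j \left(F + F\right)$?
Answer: $-2959167$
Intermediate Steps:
$Z{\left(j,F \right)} = 2 F j$ ($Z{\left(j,F \right)} = j 2 F = 2 F j$)
$\left(Z{\left(876,699 \right)} - 1850096\right) - 2333719 = \left(2 \cdot 699 \cdot 876 - 1850096\right) - 2333719 = \left(1224648 - 1850096\right) - 2333719 = -625448 - 2333719 = -2959167$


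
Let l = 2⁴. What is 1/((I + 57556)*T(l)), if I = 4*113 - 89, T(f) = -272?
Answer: -1/15753968 ≈ -6.3476e-8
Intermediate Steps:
l = 16
I = 363 (I = 452 - 89 = 363)
1/((I + 57556)*T(l)) = 1/((363 + 57556)*(-272)) = -1/272/57919 = (1/57919)*(-1/272) = -1/15753968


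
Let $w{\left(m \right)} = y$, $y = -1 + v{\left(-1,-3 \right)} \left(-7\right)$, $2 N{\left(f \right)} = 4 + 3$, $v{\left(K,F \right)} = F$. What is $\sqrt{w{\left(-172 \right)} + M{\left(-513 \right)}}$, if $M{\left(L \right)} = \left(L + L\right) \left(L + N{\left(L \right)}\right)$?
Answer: $\sqrt{522767} \approx 723.03$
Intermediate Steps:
$N{\left(f \right)} = \frac{7}{2}$ ($N{\left(f \right)} = \frac{4 + 3}{2} = \frac{1}{2} \cdot 7 = \frac{7}{2}$)
$y = 20$ ($y = -1 - -21 = -1 + 21 = 20$)
$w{\left(m \right)} = 20$
$M{\left(L \right)} = 2 L \left(\frac{7}{2} + L\right)$ ($M{\left(L \right)} = \left(L + L\right) \left(L + \frac{7}{2}\right) = 2 L \left(\frac{7}{2} + L\right)$)
$\sqrt{w{\left(-172 \right)} + M{\left(-513 \right)}} = \sqrt{20 - 513 \left(7 + 2 \left(-513\right)\right)} = \sqrt{20 - 513 \left(7 - 1026\right)} = \sqrt{20 - -522747} = \sqrt{20 + 522747} = \sqrt{522767}$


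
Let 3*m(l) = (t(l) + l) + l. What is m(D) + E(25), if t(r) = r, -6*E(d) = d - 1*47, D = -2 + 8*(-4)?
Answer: -91/3 ≈ -30.333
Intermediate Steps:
D = -34 (D = -2 - 32 = -34)
E(d) = 47/6 - d/6 (E(d) = -(d - 1*47)/6 = -(d - 47)/6 = -(-47 + d)/6 = 47/6 - d/6)
m(l) = l (m(l) = ((l + l) + l)/3 = (2*l + l)/3 = (3*l)/3 = l)
m(D) + E(25) = -34 + (47/6 - 1/6*25) = -34 + (47/6 - 25/6) = -34 + 11/3 = -91/3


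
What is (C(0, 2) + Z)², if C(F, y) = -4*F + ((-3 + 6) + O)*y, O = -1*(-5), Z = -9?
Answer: 49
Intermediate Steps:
O = 5
C(F, y) = -4*F + 8*y (C(F, y) = -4*F + ((-3 + 6) + 5)*y = -4*F + (3 + 5)*y = -4*F + 8*y)
(C(0, 2) + Z)² = ((-4*0 + 8*2) - 9)² = ((0 + 16) - 9)² = (16 - 9)² = 7² = 49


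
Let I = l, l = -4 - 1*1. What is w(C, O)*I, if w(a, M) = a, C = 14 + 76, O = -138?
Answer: -450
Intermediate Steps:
C = 90
l = -5 (l = -4 - 1 = -5)
I = -5
w(C, O)*I = 90*(-5) = -450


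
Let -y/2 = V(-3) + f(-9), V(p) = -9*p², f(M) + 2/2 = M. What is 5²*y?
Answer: 4550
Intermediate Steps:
f(M) = -1 + M
y = 182 (y = -2*(-9*(-3)² + (-1 - 9)) = -2*(-9*9 - 10) = -2*(-81 - 10) = -2*(-91) = 182)
5²*y = 5²*182 = 25*182 = 4550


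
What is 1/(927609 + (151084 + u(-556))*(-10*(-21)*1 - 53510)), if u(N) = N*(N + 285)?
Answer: -1/16082880391 ≈ -6.2178e-11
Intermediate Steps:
u(N) = N*(285 + N)
1/(927609 + (151084 + u(-556))*(-10*(-21)*1 - 53510)) = 1/(927609 + (151084 - 556*(285 - 556))*(-10*(-21)*1 - 53510)) = 1/(927609 + (151084 - 556*(-271))*(210*1 - 53510)) = 1/(927609 + (151084 + 150676)*(210 - 53510)) = 1/(927609 + 301760*(-53300)) = 1/(927609 - 16083808000) = 1/(-16082880391) = -1/16082880391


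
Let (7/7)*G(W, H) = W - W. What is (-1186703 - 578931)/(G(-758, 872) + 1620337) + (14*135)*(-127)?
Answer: -388931255744/1620337 ≈ -2.4003e+5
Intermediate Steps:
G(W, H) = 0 (G(W, H) = W - W = 0)
(-1186703 - 578931)/(G(-758, 872) + 1620337) + (14*135)*(-127) = (-1186703 - 578931)/(0 + 1620337) + (14*135)*(-127) = -1765634/1620337 + 1890*(-127) = -1765634*1/1620337 - 240030 = -1765634/1620337 - 240030 = -388931255744/1620337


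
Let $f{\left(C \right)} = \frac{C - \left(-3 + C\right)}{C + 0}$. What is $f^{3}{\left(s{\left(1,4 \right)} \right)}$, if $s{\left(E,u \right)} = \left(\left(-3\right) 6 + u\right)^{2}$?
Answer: $\frac{27}{7529536} \approx 3.5859 \cdot 10^{-6}$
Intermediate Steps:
$s{\left(E,u \right)} = \left(-18 + u\right)^{2}$
$f{\left(C \right)} = \frac{3}{C}$
$f^{3}{\left(s{\left(1,4 \right)} \right)} = \left(\frac{3}{\left(-18 + 4\right)^{2}}\right)^{3} = \left(\frac{3}{\left(-14\right)^{2}}\right)^{3} = \left(\frac{3}{196}\right)^{3} = \frac{27}{7529536}$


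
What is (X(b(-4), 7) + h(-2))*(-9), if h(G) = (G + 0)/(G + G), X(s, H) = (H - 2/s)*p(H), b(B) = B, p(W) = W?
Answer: -477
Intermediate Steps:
X(s, H) = H*(H - 2/s) (X(s, H) = (H - 2/s)*H = H*(H - 2/s))
h(G) = 1/2 (h(G) = G/((2*G)) = G*(1/(2*G)) = 1/2)
(X(b(-4), 7) + h(-2))*(-9) = (7*(-2 + 7*(-4))/(-4) + 1/2)*(-9) = (7*(-1/4)*(-2 - 28) + 1/2)*(-9) = (7*(-1/4)*(-30) + 1/2)*(-9) = (105/2 + 1/2)*(-9) = 53*(-9) = -477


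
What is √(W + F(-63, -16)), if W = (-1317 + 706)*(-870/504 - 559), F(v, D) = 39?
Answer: √604421727/42 ≈ 585.36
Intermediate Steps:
W = 28778711/84 (W = -611*(-870*1/504 - 559) = -611*(-145/84 - 559) = -611*(-47101/84) = 28778711/84 ≈ 3.4260e+5)
√(W + F(-63, -16)) = √(28778711/84 + 39) = √(28781987/84) = √604421727/42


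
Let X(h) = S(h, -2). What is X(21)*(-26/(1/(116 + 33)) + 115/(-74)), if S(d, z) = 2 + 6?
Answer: -1147164/37 ≈ -31004.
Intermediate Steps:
S(d, z) = 8
X(h) = 8
X(21)*(-26/(1/(116 + 33)) + 115/(-74)) = 8*(-26/(1/(116 + 33)) + 115/(-74)) = 8*(-26/(1/149) + 115*(-1/74)) = 8*(-26/1/149 - 115/74) = 8*(-26*149 - 115/74) = 8*(-3874 - 115/74) = 8*(-286791/74) = -1147164/37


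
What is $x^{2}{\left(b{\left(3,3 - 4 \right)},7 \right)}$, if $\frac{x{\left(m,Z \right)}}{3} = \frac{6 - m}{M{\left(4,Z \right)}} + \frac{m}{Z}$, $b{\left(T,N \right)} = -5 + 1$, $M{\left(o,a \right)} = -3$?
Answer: $\frac{6724}{49} \approx 137.22$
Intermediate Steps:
$b{\left(T,N \right)} = -4$
$x{\left(m,Z \right)} = -6 + m + \frac{3 m}{Z}$ ($x{\left(m,Z \right)} = 3 \left(\frac{6 - m}{-3} + \frac{m}{Z}\right) = 3 \left(\left(6 - m\right) \left(- \frac{1}{3}\right) + \frac{m}{Z}\right) = 3 \left(\left(-2 + \frac{m}{3}\right) + \frac{m}{Z}\right) = 3 \left(-2 + \frac{m}{3} + \frac{m}{Z}\right) = -6 + m + \frac{3 m}{Z}$)
$x^{2}{\left(b{\left(3,3 - 4 \right)},7 \right)} = \left(-6 - 4 + 3 \left(-4\right) \frac{1}{7}\right)^{2} = \left(-6 - 4 - \frac{12}{7}\right)^{2} = \left(- \frac{82}{7}\right)^{2} = \frac{6724}{49}$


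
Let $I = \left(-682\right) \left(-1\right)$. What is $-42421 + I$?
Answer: $-41739$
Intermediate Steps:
$I = 682$
$-42421 + I = -42421 + 682 = -41739$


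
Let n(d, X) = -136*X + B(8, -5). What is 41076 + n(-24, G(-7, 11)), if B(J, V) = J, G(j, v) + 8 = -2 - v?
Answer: 43940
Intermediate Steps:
G(j, v) = -10 - v (G(j, v) = -8 + (-2 - v) = -10 - v)
n(d, X) = 8 - 136*X (n(d, X) = -136*X + 8 = 8 - 136*X)
41076 + n(-24, G(-7, 11)) = 41076 + (8 - 136*(-10 - 1*11)) = 41076 + (8 - 136*(-10 - 11)) = 41076 + (8 - 136*(-21)) = 41076 + (8 + 2856) = 41076 + 2864 = 43940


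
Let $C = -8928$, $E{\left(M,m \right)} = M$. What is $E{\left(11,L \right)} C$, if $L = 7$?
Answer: $-98208$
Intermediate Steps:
$E{\left(11,L \right)} C = 11 \left(-8928\right) = -98208$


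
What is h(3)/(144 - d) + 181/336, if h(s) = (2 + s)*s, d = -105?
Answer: 16703/27888 ≈ 0.59893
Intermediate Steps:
h(s) = s*(2 + s)
h(3)/(144 - d) + 181/336 = (3*(2 + 3))/(144 - 1*(-105)) + 181/336 = (3*5)/(144 + 105) + 181*(1/336) = 15/249 + 181/336 = 15*(1/249) + 181/336 = 5/83 + 181/336 = 16703/27888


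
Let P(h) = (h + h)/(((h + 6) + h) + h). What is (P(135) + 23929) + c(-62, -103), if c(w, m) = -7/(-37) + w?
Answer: 120986112/5069 ≈ 23868.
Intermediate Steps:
c(w, m) = 7/37 + w (c(w, m) = -7*(-1/37) + w = 7/37 + w)
P(h) = 2*h/(6 + 3*h) (P(h) = (2*h)/(((6 + h) + h) + h) = (2*h)/((6 + 2*h) + h) = (2*h)/(6 + 3*h) = 2*h/(6 + 3*h))
(P(135) + 23929) + c(-62, -103) = ((⅔)*135/(2 + 135) + 23929) + (7/37 - 62) = ((⅔)*135/137 + 23929) - 2287/37 = ((⅔)*135*(1/137) + 23929) - 2287/37 = (90/137 + 23929) - 2287/37 = 3278363/137 - 2287/37 = 120986112/5069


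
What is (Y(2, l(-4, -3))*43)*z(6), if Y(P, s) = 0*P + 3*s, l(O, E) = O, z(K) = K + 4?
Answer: -5160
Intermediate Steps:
z(K) = 4 + K
Y(P, s) = 3*s (Y(P, s) = 0 + 3*s = 3*s)
(Y(2, l(-4, -3))*43)*z(6) = ((3*(-4))*43)*(4 + 6) = -12*43*10 = -516*10 = -5160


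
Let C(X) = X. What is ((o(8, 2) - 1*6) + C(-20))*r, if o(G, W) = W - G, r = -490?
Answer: 15680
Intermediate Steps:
((o(8, 2) - 1*6) + C(-20))*r = (((2 - 1*8) - 1*6) - 20)*(-490) = (((2 - 8) - 6) - 20)*(-490) = ((-6 - 6) - 20)*(-490) = (-12 - 20)*(-490) = -32*(-490) = 15680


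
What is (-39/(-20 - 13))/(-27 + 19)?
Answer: -13/88 ≈ -0.14773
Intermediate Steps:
(-39/(-20 - 13))/(-27 + 19) = -39/(-33)/(-8) = -39*(-1/33)*(-⅛) = (13/11)*(-⅛) = -13/88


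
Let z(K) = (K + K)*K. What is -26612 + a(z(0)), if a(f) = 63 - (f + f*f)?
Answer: -26549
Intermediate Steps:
z(K) = 2*K² (z(K) = (2*K)*K = 2*K²)
a(f) = 63 - f - f² (a(f) = 63 - (f + f²) = 63 + (-f - f²) = 63 - f - f²)
-26612 + a(z(0)) = -26612 + (63 - 2*0² - (2*0²)²) = -26612 + (63 - 2*0 - (2*0)²) = -26612 + (63 - 1*0 - 1*0²) = -26612 + (63 + 0 - 1*0) = -26612 + (63 + 0 + 0) = -26612 + 63 = -26549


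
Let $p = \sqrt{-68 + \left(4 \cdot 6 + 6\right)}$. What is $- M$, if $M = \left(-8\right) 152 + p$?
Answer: $1216 - i \sqrt{38} \approx 1216.0 - 6.1644 i$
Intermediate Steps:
$p = i \sqrt{38}$ ($p = \sqrt{-68 + \left(24 + 6\right)} = \sqrt{-68 + 30} = \sqrt{-38} = i \sqrt{38} \approx 6.1644 i$)
$M = -1216 + i \sqrt{38}$ ($M = \left(-8\right) 152 + i \sqrt{38} = -1216 + i \sqrt{38} \approx -1216.0 + 6.1644 i$)
$- M = - (-1216 + i \sqrt{38}) = 1216 - i \sqrt{38}$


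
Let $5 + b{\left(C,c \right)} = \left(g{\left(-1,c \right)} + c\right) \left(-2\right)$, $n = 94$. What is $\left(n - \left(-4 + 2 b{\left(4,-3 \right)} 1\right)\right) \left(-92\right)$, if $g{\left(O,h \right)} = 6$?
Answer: $-11040$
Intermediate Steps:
$b{\left(C,c \right)} = -17 - 2 c$ ($b{\left(C,c \right)} = -5 + \left(6 + c\right) \left(-2\right) = -5 - \left(12 + 2 c\right) = -17 - 2 c$)
$\left(n - \left(-4 + 2 b{\left(4,-3 \right)} 1\right)\right) \left(-92\right) = \left(94 - \left(-4 + 2 \left(-17 - -6\right) 1\right)\right) \left(-92\right) = \left(94 - \left(-4 + 2 \left(-17 + 6\right) 1\right)\right) \left(-92\right) = \left(94 - \left(-4 + 2 \left(\left(-11\right) 1\right)\right)\right) \left(-92\right) = \left(94 + \left(4 - -22\right)\right) \left(-92\right) = \left(94 + \left(4 + 22\right)\right) \left(-92\right) = \left(94 + 26\right) \left(-92\right) = 120 \left(-92\right) = -11040$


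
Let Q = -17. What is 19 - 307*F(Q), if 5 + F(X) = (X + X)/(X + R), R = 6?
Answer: 6656/11 ≈ 605.09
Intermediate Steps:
F(X) = -5 + 2*X/(6 + X) (F(X) = -5 + (X + X)/(X + 6) = -5 + (2*X)/(6 + X) = -5 + 2*X/(6 + X))
19 - 307*F(Q) = 19 - 921*(-10 - 1*(-17))/(6 - 17) = 19 - 921*(-10 + 17)/(-11) = 19 - 921*(-1)*7/11 = 19 - 307*(-21/11) = 19 + 6447/11 = 6656/11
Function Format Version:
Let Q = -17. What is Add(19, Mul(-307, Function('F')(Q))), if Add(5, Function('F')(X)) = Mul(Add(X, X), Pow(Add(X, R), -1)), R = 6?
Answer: Rational(6656, 11) ≈ 605.09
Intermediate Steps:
Function('F')(X) = Add(-5, Mul(2, X, Pow(Add(6, X), -1))) (Function('F')(X) = Add(-5, Mul(Add(X, X), Pow(Add(X, 6), -1))) = Add(-5, Mul(Mul(2, X), Pow(Add(6, X), -1))) = Add(-5, Mul(2, X, Pow(Add(6, X), -1))))
Add(19, Mul(-307, Function('F')(Q))) = Add(19, Mul(-307, Mul(3, Pow(Add(6, -17), -1), Add(-10, Mul(-1, -17))))) = Add(19, Mul(-307, Mul(3, Pow(-11, -1), Add(-10, 17)))) = Add(19, Mul(-307, Mul(3, Rational(-1, 11), 7))) = Add(19, Mul(-307, Rational(-21, 11))) = Add(19, Rational(6447, 11)) = Rational(6656, 11)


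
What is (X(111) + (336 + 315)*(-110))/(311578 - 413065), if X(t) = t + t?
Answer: 23796/33829 ≈ 0.70342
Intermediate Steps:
X(t) = 2*t
(X(111) + (336 + 315)*(-110))/(311578 - 413065) = (2*111 + (336 + 315)*(-110))/(311578 - 413065) = (222 + 651*(-110))/(-101487) = (222 - 71610)*(-1/101487) = -71388*(-1/101487) = 23796/33829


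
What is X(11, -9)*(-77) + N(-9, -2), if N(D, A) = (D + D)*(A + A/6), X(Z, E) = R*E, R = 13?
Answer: 9051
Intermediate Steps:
X(Z, E) = 13*E
N(D, A) = 7*A*D/3 (N(D, A) = (2*D)*(A + A*(1/6)) = (2*D)*(A + A/6) = (2*D)*(7*A/6) = 7*A*D/3)
X(11, -9)*(-77) + N(-9, -2) = (13*(-9))*(-77) + (7/3)*(-2)*(-9) = -117*(-77) + 42 = 9009 + 42 = 9051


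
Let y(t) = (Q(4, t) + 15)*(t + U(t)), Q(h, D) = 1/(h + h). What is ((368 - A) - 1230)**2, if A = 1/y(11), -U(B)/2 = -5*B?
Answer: 159278282302500/214358881 ≈ 7.4305e+5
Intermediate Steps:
U(B) = 10*B (U(B) = -(-10)*B = 10*B)
Q(h, D) = 1/(2*h)
y(t) = 1331*t/8 (y(t) = ((1/2)/4 + 15)*(t + 10*t) = ((1/2)*(1/4) + 15)*(11*t) = (1/8 + 15)*(11*t) = 121*(11*t)/8 = 1331*t/8)
A = 8/14641 (A = 1/((1331/8)*11) = 1/(14641/8) = 8/14641 ≈ 0.00054641)
((368 - A) - 1230)**2 = ((368 - 1*8/14641) - 1230)**2 = ((368 - 8/14641) - 1230)**2 = (5387880/14641 - 1230)**2 = (-12620550/14641)**2 = 159278282302500/214358881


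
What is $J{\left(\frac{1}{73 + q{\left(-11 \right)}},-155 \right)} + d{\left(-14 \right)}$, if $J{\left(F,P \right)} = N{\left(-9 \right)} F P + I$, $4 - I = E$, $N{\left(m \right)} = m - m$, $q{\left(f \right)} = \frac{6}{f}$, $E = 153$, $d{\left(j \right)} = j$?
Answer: $-163$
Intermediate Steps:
$N{\left(m \right)} = 0$
$I = -149$ ($I = 4 - 153 = -149$)
$J{\left(F,P \right)} = -149$ ($J{\left(F,P \right)} = 0 F P - 149 = 0 P - 149 = 0 - 149 = -149$)
$J{\left(\frac{1}{73 + q{\left(-11 \right)}},-155 \right)} + d{\left(-14 \right)} = -149 - 14 = -163$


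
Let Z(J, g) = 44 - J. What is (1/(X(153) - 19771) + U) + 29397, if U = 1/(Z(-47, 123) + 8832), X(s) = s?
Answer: 5145986428053/175051414 ≈ 29397.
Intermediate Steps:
U = 1/8923 (U = 1/((44 - 1*(-47)) + 8832) = 1/((44 + 47) + 8832) = 1/(91 + 8832) = 1/8923 ≈ 0.00011207)
(1/(X(153) - 19771) + U) + 29397 = (1/(153 - 19771) + 1/8923) + 29397 = (1/(-19618) + 1/8923) + 29397 = (-1/19618 + 1/8923) + 29397 = 10695/175051414 + 29397 = 5145986428053/175051414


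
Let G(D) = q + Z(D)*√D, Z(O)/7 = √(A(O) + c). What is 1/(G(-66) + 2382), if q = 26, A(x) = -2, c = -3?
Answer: 172/413021 + √330/826042 ≈ 0.00043844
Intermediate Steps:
Z(O) = 7*I*√5 (Z(O) = 7*√(-2 - 3) = 7*√(-5) = 7*(I*√5) = 7*I*√5)
G(D) = 26 + 7*I*√5*√D (G(D) = 26 + (7*I*√5)*√D = 26 + 7*I*√5*√D)
1/(G(-66) + 2382) = 1/((26 + 7*I*√5*√(-66)) + 2382) = 1/((26 + 7*I*√5*(I*√66)) + 2382) = 1/((26 - 7*√330) + 2382) = 1/(2408 - 7*√330)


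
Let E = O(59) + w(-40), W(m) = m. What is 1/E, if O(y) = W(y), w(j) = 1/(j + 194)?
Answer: 154/9087 ≈ 0.016947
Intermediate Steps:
w(j) = 1/(194 + j)
O(y) = y
E = 9087/154 (E = 59 + 1/(194 - 40) = 59 + 1/154 = 9087/154 ≈ 59.006)
1/E = 1/(9087/154) = 154/9087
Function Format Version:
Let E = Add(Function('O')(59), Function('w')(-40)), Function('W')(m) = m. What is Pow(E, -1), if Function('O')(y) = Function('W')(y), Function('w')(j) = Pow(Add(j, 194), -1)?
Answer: Rational(154, 9087) ≈ 0.016947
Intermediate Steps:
Function('w')(j) = Pow(Add(194, j), -1)
Function('O')(y) = y
E = Rational(9087, 154) (E = Add(59, Pow(Add(194, -40), -1)) = Add(59, Pow(154, -1)) = Add(59, Rational(1, 154)) = Rational(9087, 154) ≈ 59.006)
Pow(E, -1) = Pow(Rational(9087, 154), -1) = Rational(154, 9087)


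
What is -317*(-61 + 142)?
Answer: -25677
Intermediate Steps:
-317*(-61 + 142) = -317*81 = -25677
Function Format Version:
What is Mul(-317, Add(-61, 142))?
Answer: -25677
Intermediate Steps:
Mul(-317, Add(-61, 142)) = Mul(-317, 81) = -25677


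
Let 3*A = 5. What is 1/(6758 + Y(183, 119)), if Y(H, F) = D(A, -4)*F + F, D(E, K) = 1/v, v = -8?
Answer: 8/54897 ≈ 0.00014573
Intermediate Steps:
A = 5/3 (A = (1/3)*5 = 5/3 ≈ 1.6667)
D(E, K) = -1/8 (D(E, K) = 1/(-8) = -1/8)
Y(H, F) = 7*F/8 (Y(H, F) = -F/8 + F = 7*F/8)
1/(6758 + Y(183, 119)) = 1/(6758 + (7/8)*119) = 1/(6758 + 833/8) = 1/(54897/8) = 8/54897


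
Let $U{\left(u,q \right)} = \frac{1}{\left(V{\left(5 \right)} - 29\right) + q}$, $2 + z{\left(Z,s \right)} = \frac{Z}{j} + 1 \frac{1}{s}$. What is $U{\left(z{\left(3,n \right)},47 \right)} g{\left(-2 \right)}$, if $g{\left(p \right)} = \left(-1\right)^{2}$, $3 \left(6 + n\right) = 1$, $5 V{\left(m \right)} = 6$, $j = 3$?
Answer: $\frac{5}{96} \approx 0.052083$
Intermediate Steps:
$V{\left(m \right)} = \frac{6}{5}$ ($V{\left(m \right)} = \frac{1}{5} \cdot 6 = \frac{6}{5}$)
$n = - \frac{17}{3}$ ($n = -6 + \frac{1}{3} \cdot 1 = -6 + \frac{1}{3} = - \frac{17}{3} \approx -5.6667$)
$z{\left(Z,s \right)} = -2 + \frac{1}{s} + \frac{Z}{3}$ ($z{\left(Z,s \right)} = -2 + \left(\frac{Z}{3} + 1 \frac{1}{s}\right) = -2 + \left(Z \frac{1}{3} + \frac{1}{s}\right) = -2 + \left(\frac{Z}{3} + \frac{1}{s}\right) = -2 + \left(\frac{1}{s} + \frac{Z}{3}\right) = -2 + \frac{1}{s} + \frac{Z}{3}$)
$U{\left(u,q \right)} = \frac{1}{- \frac{139}{5} + q}$ ($U{\left(u,q \right)} = \frac{1}{\left(\frac{6}{5} - 29\right) + q} = \frac{1}{- \frac{139}{5} + q}$)
$g{\left(p \right)} = 1$
$U{\left(z{\left(3,n \right)},47 \right)} g{\left(-2 \right)} = \frac{5}{-139 + 5 \cdot 47} \cdot 1 = \frac{5}{-139 + 235} \cdot 1 = \frac{5}{96} \cdot 1 = \frac{5}{96}$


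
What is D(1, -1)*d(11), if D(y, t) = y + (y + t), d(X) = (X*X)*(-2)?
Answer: -242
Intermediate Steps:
d(X) = -2*X² (d(X) = X²*(-2) = -2*X²)
D(y, t) = t + 2*y (D(y, t) = y + (t + y) = t + 2*y)
D(1, -1)*d(11) = (-1 + 2*1)*(-2*11²) = (-1 + 2)*(-2*121) = 1*(-242) = -242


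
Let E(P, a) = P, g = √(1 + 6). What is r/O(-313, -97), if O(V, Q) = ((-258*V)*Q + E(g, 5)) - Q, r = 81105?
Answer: -211766263435/20452177102558 - 27035*√7/20452177102558 ≈ -0.010354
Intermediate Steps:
g = √7 ≈ 2.6458
O(V, Q) = √7 - Q - 258*Q*V (O(V, Q) = ((-258*V)*Q + √7) - Q = (-258*Q*V + √7) - Q = (√7 - 258*Q*V) - Q = √7 - Q - 258*Q*V)
r/O(-313, -97) = 81105/(√7 - 1*(-97) - 258*(-97)*(-313)) = 81105/(√7 + 97 - 7833138) = 81105/(-7833041 + √7)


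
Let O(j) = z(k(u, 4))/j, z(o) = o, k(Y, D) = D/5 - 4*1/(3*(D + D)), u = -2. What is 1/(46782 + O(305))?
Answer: 9150/428055319 ≈ 2.1376e-5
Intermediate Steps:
k(Y, D) = -2/(3*D) + D/5 (k(Y, D) = D*(⅕) - 4*1/(6*D) = D/5 - 4*1/(6*D) = D/5 - 2/(3*D) = -2/(3*D) + D/5)
O(j) = 19/(30*j) (O(j) = (-⅔/4 + (⅕)*4)/j = (-⅔*¼ + ⅘)/j = (-⅙ + ⅘)/j = 19/(30*j))
1/(46782 + O(305)) = 1/(46782 + (19/30)/305) = 1/(46782 + (19/30)*(1/305)) = 1/(46782 + 19/9150) = 1/(428055319/9150) = 9150/428055319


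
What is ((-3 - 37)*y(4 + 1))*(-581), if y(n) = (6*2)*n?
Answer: 1394400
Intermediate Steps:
y(n) = 12*n
((-3 - 37)*y(4 + 1))*(-581) = ((-3 - 37)*(12*(4 + 1)))*(-581) = -480*5*(-581) = -40*60*(-581) = -2400*(-581) = 1394400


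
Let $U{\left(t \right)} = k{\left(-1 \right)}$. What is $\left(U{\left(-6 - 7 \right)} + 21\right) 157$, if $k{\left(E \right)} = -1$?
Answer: $3140$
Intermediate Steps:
$U{\left(t \right)} = -1$
$\left(U{\left(-6 - 7 \right)} + 21\right) 157 = \left(-1 + 21\right) 157 = 20 \cdot 157 = 3140$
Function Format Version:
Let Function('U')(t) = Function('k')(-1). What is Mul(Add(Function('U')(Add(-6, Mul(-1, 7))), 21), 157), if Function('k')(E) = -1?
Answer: 3140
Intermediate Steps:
Function('U')(t) = -1
Mul(Add(Function('U')(Add(-6, Mul(-1, 7))), 21), 157) = Mul(Add(-1, 21), 157) = Mul(20, 157) = 3140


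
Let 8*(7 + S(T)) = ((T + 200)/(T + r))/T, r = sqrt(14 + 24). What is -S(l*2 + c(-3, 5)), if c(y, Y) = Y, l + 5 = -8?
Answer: 22389/3224 - 179*sqrt(38)/67704 ≈ 6.9282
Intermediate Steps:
l = -13 (l = -5 - 8 = -13)
r = sqrt(38) ≈ 6.1644
S(T) = -7 + (200 + T)/(8*T*(T + sqrt(38))) (S(T) = -7 + (((T + 200)/(T + sqrt(38)))/T)/8 = -7 + (((200 + T)/(T + sqrt(38)))/T)/8 = -7 + ((200 + T)/(T*(T + sqrt(38))))/8 = -7 + (200 + T)/(8*T*(T + sqrt(38))))
-S(l*2 + c(-3, 5)) = -(200 + (-13*2 + 5) - 56*(-13*2 + 5)**2 - 56*(-13*2 + 5)*sqrt(38))/(8*(-13*2 + 5)*((-13*2 + 5) + sqrt(38))) = -(200 + (-26 + 5) - 56*(-26 + 5)**2 - 56*(-26 + 5)*sqrt(38))/(8*(-26 + 5)*((-26 + 5) + sqrt(38))) = -(200 - 21 - 56*(-21)**2 - 56*(-21)*sqrt(38))/(8*(-21)*(-21 + sqrt(38))) = -(-1)*(200 - 21 - 56*441 + 1176*sqrt(38))/(8*21*(-21 + sqrt(38))) = -(-1)*(200 - 21 - 24696 + 1176*sqrt(38))/(8*21*(-21 + sqrt(38))) = -(-1)*(-24517 + 1176*sqrt(38))/(8*21*(-21 + sqrt(38))) = -(-1)*(-24517 + 1176*sqrt(38))/(168*(-21 + sqrt(38))) = (-24517 + 1176*sqrt(38))/(168*(-21 + sqrt(38)))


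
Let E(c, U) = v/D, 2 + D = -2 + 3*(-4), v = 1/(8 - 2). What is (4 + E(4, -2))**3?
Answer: 56181887/884736 ≈ 63.501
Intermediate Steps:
v = 1/6 ≈ 0.16667
D = -16 (D = -2 + (-2 + 3*(-4)) = -2 + (-2 - 12) = -2 - 14 = -16)
E(c, U) = -1/96 (E(c, U) = (1/6)/(-16) = (1/6)*(-1/16) = -1/96)
(4 + E(4, -2))**3 = (4 - 1/96)**3 = (383/96)**3 = 56181887/884736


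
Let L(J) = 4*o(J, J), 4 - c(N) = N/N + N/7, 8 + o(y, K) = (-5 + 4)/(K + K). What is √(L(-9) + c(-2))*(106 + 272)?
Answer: 18*I*√12565 ≈ 2017.7*I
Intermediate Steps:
o(y, K) = -8 - 1/(2*K) (o(y, K) = -8 + (-5 + 4)/(K + K) = -8 - 1/(2*K))
c(N) = 3 - N/7 (c(N) = 4 - (N/N + N/7) = 4 - (1 + N*(⅐)) = 4 - (1 + N/7) = 4 + (-1 - N/7) = 3 - N/7)
L(J) = -32 - 2/J (L(J) = 4*(-8 - 1/(2*J)) = -32 - 2/J)
√(L(-9) + c(-2))*(106 + 272) = √((-32 - 2/(-9)) + (3 - ⅐*(-2)))*(106 + 272) = √((-32 - 2*(-⅑)) + (3 + 2/7))*378 = √((-32 + 2/9) + 23/7)*378 = √(-286/9 + 23/7)*378 = √(-1795/63)*378 = (I*√12565/21)*378 = 18*I*√12565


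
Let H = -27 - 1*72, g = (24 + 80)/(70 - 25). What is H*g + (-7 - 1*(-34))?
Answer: -1009/5 ≈ -201.80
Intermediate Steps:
g = 104/45 ≈ 2.3111
H = -99 (H = -27 - 72 = -99)
H*g + (-7 - 1*(-34)) = -99*104/45 + (-7 - 1*(-34)) = -1144/5 + (-7 + 34) = -1144/5 + 27 = -1009/5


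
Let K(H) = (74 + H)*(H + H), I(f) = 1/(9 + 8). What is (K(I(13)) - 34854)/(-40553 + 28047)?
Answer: 5035144/1807117 ≈ 2.7863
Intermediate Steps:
I(f) = 1/17
K(H) = 2*H*(74 + H) (K(H) = (74 + H)*(2*H) = 2*H*(74 + H))
(K(I(13)) - 34854)/(-40553 + 28047) = (2*(1/17)*(74 + 1/17) - 34854)/(-40553 + 28047) = (2*(1/17)*(1259/17) - 34854)/(-12506) = (2518/289 - 34854)*(-1/12506) = -10070288/289*(-1/12506) = 5035144/1807117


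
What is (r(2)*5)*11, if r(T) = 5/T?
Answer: 275/2 ≈ 137.50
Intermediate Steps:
(r(2)*5)*11 = ((5/2)*5)*11 = (25/2)*11 = 275/2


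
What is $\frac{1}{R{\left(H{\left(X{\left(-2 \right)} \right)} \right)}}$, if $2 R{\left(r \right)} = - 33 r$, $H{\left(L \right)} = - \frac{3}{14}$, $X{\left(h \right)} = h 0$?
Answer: $\frac{28}{99} \approx 0.28283$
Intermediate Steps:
$X{\left(h \right)} = 0$
$H{\left(L \right)} = - \frac{3}{14}$ ($H{\left(L \right)} = \left(-3\right) \frac{1}{14} = - \frac{3}{14}$)
$R{\left(r \right)} = - \frac{33 r}{2}$ ($R{\left(r \right)} = \frac{\left(-33\right) r}{2} = - \frac{33 r}{2}$)
$\frac{1}{R{\left(H{\left(X{\left(-2 \right)} \right)} \right)}} = \frac{1}{\left(- \frac{33}{2}\right) \left(- \frac{3}{14}\right)} = \frac{1}{\frac{99}{28}} = \frac{28}{99}$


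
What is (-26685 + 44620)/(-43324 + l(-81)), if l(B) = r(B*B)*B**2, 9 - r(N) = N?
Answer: -17935/43030996 ≈ -0.00041679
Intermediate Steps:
r(N) = 9 - N
l(B) = B**2*(9 - B**2) (l(B) = (9 - B*B)*B**2 = (9 - B**2)*B**2 = B**2*(9 - B**2))
(-26685 + 44620)/(-43324 + l(-81)) = (-26685 + 44620)/(-43324 + (-81)**2*(9 - 1*(-81)**2)) = 17935/(-43324 + 6561*(9 - 1*6561)) = 17935/(-43324 + 6561*(9 - 6561)) = 17935/(-43324 + 6561*(-6552)) = 17935/(-43324 - 42987672) = 17935/(-43030996) = 17935*(-1/43030996) = -17935/43030996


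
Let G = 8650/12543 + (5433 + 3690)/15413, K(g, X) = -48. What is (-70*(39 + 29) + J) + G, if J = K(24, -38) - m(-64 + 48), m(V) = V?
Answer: -926166888889/193325259 ≈ -4790.7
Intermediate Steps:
G = 247752239/193325259 (G = 8650*(1/12543) + 9123*(1/15413) = 8650/12543 + 9123/15413 = 247752239/193325259 ≈ 1.2815)
J = -32 (J = -48 - (-64 + 48) = -48 - 1*(-16) = -48 + 16 = -32)
(-70*(39 + 29) + J) + G = (-70*(39 + 29) - 32) + 247752239/193325259 = (-70*68 - 32) + 247752239/193325259 = (-4760 - 32) + 247752239/193325259 = -4792 + 247752239/193325259 = -926166888889/193325259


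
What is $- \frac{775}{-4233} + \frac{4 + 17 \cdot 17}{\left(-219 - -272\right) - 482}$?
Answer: $- \frac{100866}{201773} \approx -0.4999$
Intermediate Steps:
$- \frac{775}{-4233} + \frac{4 + 17 \cdot 17}{\left(-219 - -272\right) - 482} = \left(-775\right) \left(- \frac{1}{4233}\right) + \frac{4 + 289}{\left(-219 + 272\right) - 482} = \frac{775}{4233} + \frac{293}{53 - 482} = \frac{775}{4233} + \frac{293}{-429} = \frac{775}{4233} + 293 \left(- \frac{1}{429}\right) = \frac{775}{4233} - \frac{293}{429} = - \frac{100866}{201773}$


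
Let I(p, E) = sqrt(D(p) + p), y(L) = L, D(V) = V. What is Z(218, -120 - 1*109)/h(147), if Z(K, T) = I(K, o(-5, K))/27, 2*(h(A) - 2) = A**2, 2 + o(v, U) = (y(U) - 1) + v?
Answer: 4*sqrt(109)/583551 ≈ 7.1564e-5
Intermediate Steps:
o(v, U) = -3 + U + v (o(v, U) = -2 + ((U - 1) + v) = -2 + ((-1 + U) + v) = -2 + (-1 + U + v) = -3 + U + v)
h(A) = 2 + A**2/2
I(p, E) = sqrt(2)*sqrt(p) (I(p, E) = sqrt(p + p) = sqrt(2*p) = sqrt(2)*sqrt(p))
Z(K, T) = sqrt(2)*sqrt(K)/27 (Z(K, T) = (sqrt(2)*sqrt(K))/27 = (sqrt(2)*sqrt(K))*(1/27) = sqrt(2)*sqrt(K)/27)
Z(218, -120 - 1*109)/h(147) = (sqrt(2)*sqrt(218)/27)/(2 + (1/2)*147**2) = (2*sqrt(109)/27)/(2 + (1/2)*21609) = (2*sqrt(109)/27)/(2 + 21609/2) = (2*sqrt(109)/27)/(21613/2) = (2*sqrt(109)/27)*(2/21613) = 4*sqrt(109)/583551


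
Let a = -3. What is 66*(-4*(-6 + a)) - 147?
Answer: 2229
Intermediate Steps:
66*(-4*(-6 + a)) - 147 = 66*(-4*(-6 - 3)) - 147 = 66*(-4*(-9)) - 147 = 66*36 - 147 = 2376 - 147 = 2229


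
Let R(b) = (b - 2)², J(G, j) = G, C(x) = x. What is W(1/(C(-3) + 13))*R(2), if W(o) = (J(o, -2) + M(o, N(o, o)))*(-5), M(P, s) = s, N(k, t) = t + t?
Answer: 0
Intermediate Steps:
N(k, t) = 2*t
W(o) = -15*o (W(o) = (o + 2*o)*(-5) = (3*o)*(-5) = -15*o)
R(b) = (-2 + b)²
W(1/(C(-3) + 13))*R(2) = (-15/(-3 + 13))*(-2 + 2)² = -15/10*0² = -15*⅒*0 = -3/2*0 = 0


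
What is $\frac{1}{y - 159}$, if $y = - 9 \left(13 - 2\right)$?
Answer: $- \frac{1}{258} \approx -0.003876$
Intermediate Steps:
$y = -99$ ($y = \left(-9\right) 11 = -99$)
$\frac{1}{y - 159} = \frac{1}{-99 - 159} = \frac{1}{-258} = - \frac{1}{258}$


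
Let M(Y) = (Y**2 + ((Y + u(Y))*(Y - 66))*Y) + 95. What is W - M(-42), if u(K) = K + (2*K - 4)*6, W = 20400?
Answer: 2794573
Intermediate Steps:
u(K) = -24 + 13*K (u(K) = K + (-4 + 2*K)*6 = K + (-24 + 12*K) = -24 + 13*K)
M(Y) = 95 + Y**2 + Y*(-66 + Y)*(-24 + 14*Y) (M(Y) = (Y**2 + ((Y + (-24 + 13*Y))*(Y - 66))*Y) + 95 = (Y**2 + ((-24 + 14*Y)*(-66 + Y))*Y) + 95 = (Y**2 + ((-66 + Y)*(-24 + 14*Y))*Y) + 95 = (Y**2 + Y*(-66 + Y)*(-24 + 14*Y)) + 95 = 95 + Y**2 + Y*(-66 + Y)*(-24 + 14*Y))
W - M(-42) = 20400 - (95 - 947*(-42)**2 + 14*(-42)**3 + 1584*(-42)) = 20400 - (95 - 947*1764 + 14*(-74088) - 66528) = 20400 - (95 - 1670508 - 1037232 - 66528) = 20400 - 1*(-2774173) = 20400 + 2774173 = 2794573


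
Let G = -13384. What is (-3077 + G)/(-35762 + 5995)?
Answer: 16461/29767 ≈ 0.55299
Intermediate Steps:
(-3077 + G)/(-35762 + 5995) = (-3077 - 13384)/(-35762 + 5995) = -16461/(-29767) = -16461*(-1/29767) = 16461/29767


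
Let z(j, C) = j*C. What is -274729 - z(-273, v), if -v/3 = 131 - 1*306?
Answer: -131404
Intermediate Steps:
v = 525 (v = -3*(131 - 1*306) = -3*(131 - 306) = -3*(-175) = 525)
z(j, C) = C*j
-274729 - z(-273, v) = -274729 - 525*(-273) = -274729 - 1*(-143325) = -274729 + 143325 = -131404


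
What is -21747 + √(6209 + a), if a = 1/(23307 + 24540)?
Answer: -21747 + 2*√3553620900582/47847 ≈ -21668.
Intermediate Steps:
a = 1/47847 ≈ 2.0900e-5
-21747 + √(6209 + a) = -21747 + √(6209 + 1/47847) = -21747 + √(297082024/47847) = -21747 + 2*√3553620900582/47847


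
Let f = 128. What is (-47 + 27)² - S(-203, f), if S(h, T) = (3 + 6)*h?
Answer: 2227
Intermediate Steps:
S(h, T) = 9*h
(-47 + 27)² - S(-203, f) = (-47 + 27)² - 9*(-203) = (-20)² - 1*(-1827) = 400 + 1827 = 2227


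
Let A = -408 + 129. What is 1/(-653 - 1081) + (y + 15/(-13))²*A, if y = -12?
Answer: -14146386595/293046 ≈ -48274.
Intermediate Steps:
A = -279
1/(-653 - 1081) + (y + 15/(-13))²*A = 1/(-653 - 1081) + (-12 + 15/(-13))²*(-279) = 1/(-1734) + (-12 + 15*(-1/13))²*(-279) = -1/1734 + (-12 - 15/13)²*(-279) = -1/1734 + (-171/13)²*(-279) = -1/1734 + (29241/169)*(-279) = -1/1734 - 8158239/169 = -14146386595/293046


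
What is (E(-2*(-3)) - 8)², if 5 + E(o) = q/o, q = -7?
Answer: 7225/36 ≈ 200.69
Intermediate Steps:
E(o) = -5 - 7/o
(E(-2*(-3)) - 8)² = ((-5 - 7/((-2*(-3)))) - 8)² = ((-5 - 7/6) - 8)² = (-37/6 - 8)² = (-85/6)² = 7225/36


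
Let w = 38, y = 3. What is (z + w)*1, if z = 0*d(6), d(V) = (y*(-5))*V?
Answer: 38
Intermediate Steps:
d(V) = -15*V (d(V) = (3*(-5))*V = -15*V)
z = 0 (z = 0*(-15*6) = 0*(-90) = 0)
(z + w)*1 = (0 + 38)*1 = 38*1 = 38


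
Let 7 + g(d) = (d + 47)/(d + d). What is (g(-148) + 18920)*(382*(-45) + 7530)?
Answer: -13520012835/74 ≈ -1.8270e+8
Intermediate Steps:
g(d) = -7 + (47 + d)/(2*d) (g(d) = -7 + (d + 47)/(d + d) = -7 + (47 + d)/((2*d)) = -7 + (47 + d)*(1/(2*d)) = -7 + (47 + d)/(2*d))
(g(-148) + 18920)*(382*(-45) + 7530) = ((½)*(47 - 13*(-148))/(-148) + 18920)*(382*(-45) + 7530) = ((½)*(-1/148)*(47 + 1924) + 18920)*(-17190 + 7530) = ((½)*(-1/148)*1971 + 18920)*(-9660) = (-1971/296 + 18920)*(-9660) = (5598349/296)*(-9660) = -13520012835/74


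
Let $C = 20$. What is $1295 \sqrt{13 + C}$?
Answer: $1295 \sqrt{33} \approx 7439.2$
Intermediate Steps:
$1295 \sqrt{13 + C} = 1295 \sqrt{13 + 20} = 1295 \sqrt{33}$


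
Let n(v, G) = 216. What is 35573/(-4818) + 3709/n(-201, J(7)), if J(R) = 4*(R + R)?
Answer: 1697699/173448 ≈ 9.7879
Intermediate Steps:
J(R) = 8*R (J(R) = 4*(2*R) = 8*R)
35573/(-4818) + 3709/n(-201, J(7)) = 35573/(-4818) + 3709/216 = 35573*(-1/4818) + 3709*(1/216) = -35573/4818 + 3709/216 = 1697699/173448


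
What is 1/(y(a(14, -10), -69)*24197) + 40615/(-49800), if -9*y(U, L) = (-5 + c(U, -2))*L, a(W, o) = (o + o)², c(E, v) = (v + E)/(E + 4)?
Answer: -3666294800603/4495412544360 ≈ -0.81556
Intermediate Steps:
c(E, v) = (E + v)/(4 + E)
a(W, o) = 4*o² (a(W, o) = (2*o)² = 4*o²)
y(U, L) = -L*(-5 + (-2 + U)/(4 + U))/9 (y(U, L) = -(-5 + (U - 2)/(4 + U))*L/9 = -(-5 + (-2 + U)/(4 + U))*L/9 = -L*(-5 + (-2 + U)/(4 + U))/9)
1/(y(a(14, -10), -69)*24197) + 40615/(-49800) = 1/(((2/9)*(-69)*(11 + 2*(4*(-10)²))/(4 + 4*(-10)²))*24197) + 40615/(-49800) = (1/24197)/((2/9)*(-69)*(11 + 2*(4*100))/(4 + 4*100)) + 40615*(-1/49800) = (1/24197)/((2/9)*(-69)*(11 + 2*400)/(4 + 400)) - 8123/9960 = (1/24197)/((2/9)*(-69)*(11 + 800)/404) - 8123/9960 = (1/24197)/((2/9)*(-69)*(1/404)*811) - 8123/9960 = (1/24197)/(-18653/606) - 8123/9960 = -606/18653*1/24197 - 8123/9960 = -606/451346641 - 8123/9960 = -3666294800603/4495412544360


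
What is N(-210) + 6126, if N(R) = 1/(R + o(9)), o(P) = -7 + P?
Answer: 1274207/208 ≈ 6126.0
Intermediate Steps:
N(R) = 1/(2 + R) (N(R) = 1/(R + (-7 + 9)) = 1/(R + 2) = 1/(2 + R))
N(-210) + 6126 = 1/(2 - 210) + 6126 = 1/(-208) + 6126 = -1/208 + 6126 = 1274207/208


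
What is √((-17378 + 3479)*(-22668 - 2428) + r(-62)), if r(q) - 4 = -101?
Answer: √348809207 ≈ 18676.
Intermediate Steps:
r(q) = -97 (r(q) = 4 - 101 = -97)
√((-17378 + 3479)*(-22668 - 2428) + r(-62)) = √((-17378 + 3479)*(-22668 - 2428) - 97) = √(-13899*(-25096) - 97) = √(348809304 - 97) = √348809207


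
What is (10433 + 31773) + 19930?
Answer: 62136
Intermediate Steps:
(10433 + 31773) + 19930 = 42206 + 19930 = 62136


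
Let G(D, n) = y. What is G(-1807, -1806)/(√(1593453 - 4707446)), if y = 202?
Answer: -202*I*√3113993/3113993 ≈ -0.11447*I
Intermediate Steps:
G(D, n) = 202
G(-1807, -1806)/(√(1593453 - 4707446)) = 202/(√(1593453 - 4707446)) = 202/(√(-3113993)) = 202/((I*√3113993)) = 202*(-I*√3113993/3113993) = -202*I*√3113993/3113993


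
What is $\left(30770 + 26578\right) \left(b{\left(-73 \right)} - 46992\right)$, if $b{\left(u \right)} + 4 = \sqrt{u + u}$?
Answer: $-2695126608 + 57348 i \sqrt{146} \approx -2.6951 \cdot 10^{9} + 6.9294 \cdot 10^{5} i$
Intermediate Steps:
$b{\left(u \right)} = -4 + \sqrt{2} \sqrt{u}$ ($b{\left(u \right)} = -4 + \sqrt{u + u} = -4 + \sqrt{2 u} = -4 + \sqrt{2} \sqrt{u}$)
$\left(30770 + 26578\right) \left(b{\left(-73 \right)} - 46992\right) = \left(30770 + 26578\right) \left(\left(-4 + \sqrt{2} \sqrt{-73}\right) - 46992\right) = 57348 \left(\left(-4 + \sqrt{2} i \sqrt{73}\right) - 46992\right) = 57348 \left(\left(-4 + i \sqrt{146}\right) - 46992\right) = 57348 \left(-46996 + i \sqrt{146}\right) = -2695126608 + 57348 i \sqrt{146}$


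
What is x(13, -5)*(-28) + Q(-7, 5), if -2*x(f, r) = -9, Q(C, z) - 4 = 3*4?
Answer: -110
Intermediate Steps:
Q(C, z) = 16 (Q(C, z) = 4 + 3*4 = 4 + 12 = 16)
x(f, r) = 9/2 (x(f, r) = -½*(-9) = 9/2)
x(13, -5)*(-28) + Q(-7, 5) = (9/2)*(-28) + 16 = -126 + 16 = -110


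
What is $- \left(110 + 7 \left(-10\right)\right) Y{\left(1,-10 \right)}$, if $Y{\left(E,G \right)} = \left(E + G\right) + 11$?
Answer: $-80$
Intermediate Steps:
$Y{\left(E,G \right)} = 11 + E + G$
$- \left(110 + 7 \left(-10\right)\right) Y{\left(1,-10 \right)} = - \left(110 + 7 \left(-10\right)\right) \left(11 + 1 - 10\right) = - \left(110 - 70\right) 2 = - 40 \cdot 2 = \left(-1\right) 80 = -80$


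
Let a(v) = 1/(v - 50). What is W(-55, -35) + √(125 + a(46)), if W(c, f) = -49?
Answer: -49 + √499/2 ≈ -37.831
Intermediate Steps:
a(v) = 1/(-50 + v)
W(-55, -35) + √(125 + a(46)) = -49 + √(125 + 1/(-50 + 46)) = -49 + √(125 + 1/(-4)) = -49 + √(125 - ¼) = -49 + √(499/4) = -49 + √499/2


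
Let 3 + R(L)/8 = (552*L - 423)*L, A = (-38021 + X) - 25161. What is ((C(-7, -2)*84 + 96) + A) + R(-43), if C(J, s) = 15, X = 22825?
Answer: 8271671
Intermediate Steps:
A = -40357 (A = (-38021 + 22825) - 25161 = -15196 - 25161 = -40357)
R(L) = -24 + 8*L*(-423 + 552*L) (R(L) = -24 + 8*((552*L - 423)*L) = -24 + 8*((-423 + 552*L)*L) = -24 + 8*(L*(-423 + 552*L)) = -24 + 8*L*(-423 + 552*L))
((C(-7, -2)*84 + 96) + A) + R(-43) = ((15*84 + 96) - 40357) + (-24 - 3384*(-43) + 4416*(-43)**2) = ((1260 + 96) - 40357) + (-24 + 145512 + 4416*1849) = (1356 - 40357) + (-24 + 145512 + 8165184) = -39001 + 8310672 = 8271671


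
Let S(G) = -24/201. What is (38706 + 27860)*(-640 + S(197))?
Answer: -2854882608/67 ≈ -4.2610e+7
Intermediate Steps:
S(G) = -8/67 (S(G) = -24*1/201 = -8/67)
(38706 + 27860)*(-640 + S(197)) = (38706 + 27860)*(-640 - 8/67) = 66566*(-42888/67) = -2854882608/67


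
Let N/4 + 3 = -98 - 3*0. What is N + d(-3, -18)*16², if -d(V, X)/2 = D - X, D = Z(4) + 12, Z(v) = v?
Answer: -17812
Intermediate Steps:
N = -404 (N = -12 + 4*(-98 - 3*0) = -12 + 4*(-98 + 0) = -12 + 4*(-98) = -12 - 392 = -404)
D = 16 (D = 4 + 12 = 16)
d(V, X) = -32 + 2*X (d(V, X) = -2*(16 - X) = -32 + 2*X)
N + d(-3, -18)*16² = -404 + (-32 + 2*(-18))*16² = -404 + (-32 - 36)*256 = -404 - 68*256 = -404 - 17408 = -17812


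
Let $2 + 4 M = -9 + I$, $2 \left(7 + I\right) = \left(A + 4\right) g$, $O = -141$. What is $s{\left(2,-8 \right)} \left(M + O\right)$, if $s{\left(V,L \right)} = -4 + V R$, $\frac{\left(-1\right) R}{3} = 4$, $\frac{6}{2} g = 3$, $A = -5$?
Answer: $\frac{8155}{2} \approx 4077.5$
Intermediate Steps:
$g = 1$ ($g = \frac{1}{3} \cdot 3 = 1$)
$R = -12$ ($R = \left(-3\right) 4 = -12$)
$I = - \frac{15}{2}$ ($I = -7 + \frac{\left(-5 + 4\right) 1}{2} = -7 + \frac{\left(-1\right) 1}{2} = -7 + \frac{1}{2} \left(-1\right) = -7 - \frac{1}{2} = - \frac{15}{2} \approx -7.5$)
$s{\left(V,L \right)} = -4 - 12 V$ ($s{\left(V,L \right)} = -4 + V \left(-12\right) = -4 - 12 V$)
$M = - \frac{37}{8}$ ($M = - \frac{1}{2} + \frac{-9 - \frac{15}{2}}{4} = - \frac{1}{2} + \frac{1}{4} \left(- \frac{33}{2}\right) = - \frac{1}{2} - \frac{33}{8} = - \frac{37}{8} \approx -4.625$)
$s{\left(2,-8 \right)} \left(M + O\right) = \left(-4 - 24\right) \left(- \frac{37}{8} - 141\right) = \left(-4 - 24\right) \left(- \frac{1165}{8}\right) = \left(-28\right) \left(- \frac{1165}{8}\right) = \frac{8155}{2}$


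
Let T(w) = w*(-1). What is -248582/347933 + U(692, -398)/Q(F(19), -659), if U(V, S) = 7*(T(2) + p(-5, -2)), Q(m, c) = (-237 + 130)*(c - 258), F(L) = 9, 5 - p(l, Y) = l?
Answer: -3481590430/4876976861 ≈ -0.71388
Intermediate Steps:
p(l, Y) = 5 - l
T(w) = -w
Q(m, c) = 27606 - 107*c (Q(m, c) = -107*(-258 + c) = 27606 - 107*c)
U(V, S) = 56 (U(V, S) = 7*(-1*2 + (5 - 1*(-5))) = 7*(-2 + (5 + 5)) = 7*(-2 + 10) = 7*8 = 56)
-248582/347933 + U(692, -398)/Q(F(19), -659) = -248582/347933 + 56/(27606 - 107*(-659)) = -248582*1/347933 + 56/(27606 + 70513) = -248582/347933 + 56/98119 = -248582/347933 + 56*(1/98119) = -248582/347933 + 8/14017 = -3481590430/4876976861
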